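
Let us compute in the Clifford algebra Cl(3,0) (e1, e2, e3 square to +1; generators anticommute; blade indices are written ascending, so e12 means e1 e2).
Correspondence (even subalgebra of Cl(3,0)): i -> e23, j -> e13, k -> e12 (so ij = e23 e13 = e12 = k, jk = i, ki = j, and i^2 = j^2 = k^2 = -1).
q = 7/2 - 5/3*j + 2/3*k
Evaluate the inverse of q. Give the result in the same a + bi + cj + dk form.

In blades: q = 7/2 + 2/3*e12 - 5/3*e13.
With qbar = 7/2 - 2/3*e12 + 5/3*e13 (scalar fixed, mapped units negated), q qbar = 557/36 (the sum of squared coefficients), so q^-1 = qbar / (557/36) = 126/557 - 24/557*e12 + 60/557*e13; translating back:
Answer: 126/557 + 60/557*j - 24/557*k


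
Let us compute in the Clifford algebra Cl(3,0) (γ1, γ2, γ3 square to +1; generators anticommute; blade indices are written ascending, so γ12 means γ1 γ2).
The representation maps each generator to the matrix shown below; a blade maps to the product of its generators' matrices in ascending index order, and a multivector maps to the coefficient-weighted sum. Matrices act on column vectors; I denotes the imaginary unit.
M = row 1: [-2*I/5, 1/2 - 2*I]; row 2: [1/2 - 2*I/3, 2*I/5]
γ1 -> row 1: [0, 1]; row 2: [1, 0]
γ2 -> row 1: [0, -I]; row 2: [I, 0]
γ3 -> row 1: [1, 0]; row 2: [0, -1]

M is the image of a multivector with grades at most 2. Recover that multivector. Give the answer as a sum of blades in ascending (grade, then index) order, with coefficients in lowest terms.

Method: 1, rho(γ1), rho(γ2), rho(γ3) form a trace-orthogonal basis of the 2x2 complex matrices (tr(X Y) = 2 if X = Y, else 0), so M = m0*1 + m1*rho(γ1) + m2*rho(γ2) + m3*rho(γ3) with m0 = tr(M)/2 = 0, m1 = tr(M rho(γ1))/2 = 1/2 - 4*I/3, m2 = tr(M rho(γ2))/2 = 2/3, m3 = tr(M rho(γ3))/2 = -2*I/5.
Multiplying table entries, the bivector images are rho(γ12) = I*rho(γ3), rho(γ13) = -I*rho(γ2), rho(γ23) = I*rho(γ1); with real blade coefficients the real parts of m0..m3 are the coefficients of 1, γ1, γ2, γ3 and the imaginary parts give the bivectors (γ23: Im m1, γ13: -Im m2, γ12: Im m3).
Answer: 1/2*γ1 + 2/3*γ2 - 2/5*γ12 - 4/3*γ23


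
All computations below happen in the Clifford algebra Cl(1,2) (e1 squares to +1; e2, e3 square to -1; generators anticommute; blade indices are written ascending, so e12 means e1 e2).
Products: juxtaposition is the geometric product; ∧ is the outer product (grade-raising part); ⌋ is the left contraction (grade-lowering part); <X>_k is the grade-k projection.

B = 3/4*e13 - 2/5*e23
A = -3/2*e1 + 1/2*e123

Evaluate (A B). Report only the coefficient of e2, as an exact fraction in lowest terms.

step 1: 1/5*e1 - 3/8*e2 - 9/8*e3 + 3/5*e123
Answer: -3/8


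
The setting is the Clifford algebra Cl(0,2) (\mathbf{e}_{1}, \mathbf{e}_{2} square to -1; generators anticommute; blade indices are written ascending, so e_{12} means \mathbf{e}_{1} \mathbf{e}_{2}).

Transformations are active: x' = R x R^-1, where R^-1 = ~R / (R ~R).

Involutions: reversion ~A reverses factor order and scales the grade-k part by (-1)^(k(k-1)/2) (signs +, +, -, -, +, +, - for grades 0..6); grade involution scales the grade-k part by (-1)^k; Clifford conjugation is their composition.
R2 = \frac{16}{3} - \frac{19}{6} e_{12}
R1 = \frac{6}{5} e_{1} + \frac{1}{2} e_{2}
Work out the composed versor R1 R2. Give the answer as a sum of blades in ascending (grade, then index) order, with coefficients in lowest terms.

Distribute over the terms of R1 (each basis-blade product reordered to ascending indices, repeated generators contracted through their squares):
(\frac{6}{5} e_{1}) R2 = \frac{32}{5} e_{1} + \frac{19}{5} e_{2}
(\frac{1}{2} e_{2}) R2 = -\frac{19}{12} e_{1} + \frac{8}{3} e_{2}
Summing the partial products and collecting blades:
Answer: \frac{289}{60} e_{1} + \frac{97}{15} e_{2}


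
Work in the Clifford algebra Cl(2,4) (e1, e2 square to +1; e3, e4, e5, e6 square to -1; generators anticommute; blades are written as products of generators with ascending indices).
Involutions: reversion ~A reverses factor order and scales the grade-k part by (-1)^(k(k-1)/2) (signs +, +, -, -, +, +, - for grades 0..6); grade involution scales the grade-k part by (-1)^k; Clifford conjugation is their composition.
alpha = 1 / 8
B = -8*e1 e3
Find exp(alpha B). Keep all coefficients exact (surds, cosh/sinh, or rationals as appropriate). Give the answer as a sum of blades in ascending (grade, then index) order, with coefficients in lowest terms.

B^2 = (-8)^2*(e1 e3)^2 = 64*(+1) = 64 (a basis 2-blade squares to minus the product of its generators' squares).
B^2 = 64 — the series telescopes hyperbolically here: l = 8, alpha*l = 1, so exp(alpha B) = cosh(1) + (sinh(1)/8)*B = cosh(1) + (sinh(1)/8)*B.
Answer: cosh(1) - sinh(1)*e1 e3


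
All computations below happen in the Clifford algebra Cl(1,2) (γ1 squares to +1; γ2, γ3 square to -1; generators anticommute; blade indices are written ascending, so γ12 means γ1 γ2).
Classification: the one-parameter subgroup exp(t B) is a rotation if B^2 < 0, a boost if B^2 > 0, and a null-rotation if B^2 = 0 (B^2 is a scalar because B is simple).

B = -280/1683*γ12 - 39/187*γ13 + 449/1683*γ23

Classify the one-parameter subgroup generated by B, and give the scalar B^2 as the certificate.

B^2 term by term: the squares give (-280/1683)^2*(γ12)^2 + (-39/187)^2*(γ13)^2 + (449/1683)^2*(γ23)^2 = 78400/2832489*(+1) + 1521/34969*(+1) + 201601/2832489*(-1) = 0 (each basis 2-blade squares to minus the product of its generators' squares); cross terms between blades sharing an index anticommute and cancel. So B^2 = 0.
Answer: null-rotation, certificate B^2 = 0. The class reads off the invariant scalar 0 directly.


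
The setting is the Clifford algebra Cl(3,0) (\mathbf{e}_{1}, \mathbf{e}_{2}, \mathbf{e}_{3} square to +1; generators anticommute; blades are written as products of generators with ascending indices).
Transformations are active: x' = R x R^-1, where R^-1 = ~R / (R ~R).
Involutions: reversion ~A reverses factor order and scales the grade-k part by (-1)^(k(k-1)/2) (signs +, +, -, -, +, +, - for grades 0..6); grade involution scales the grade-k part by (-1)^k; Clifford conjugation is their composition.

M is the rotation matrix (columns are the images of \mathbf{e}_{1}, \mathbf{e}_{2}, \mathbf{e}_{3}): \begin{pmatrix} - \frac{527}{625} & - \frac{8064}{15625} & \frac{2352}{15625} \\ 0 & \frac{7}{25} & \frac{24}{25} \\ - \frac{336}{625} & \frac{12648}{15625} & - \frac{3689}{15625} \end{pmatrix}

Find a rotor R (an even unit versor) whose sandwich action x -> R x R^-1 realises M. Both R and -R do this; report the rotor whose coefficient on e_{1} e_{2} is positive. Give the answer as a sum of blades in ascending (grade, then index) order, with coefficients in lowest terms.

Method: write R = a + b12*e_{1} e_{2} + b13*e_{1} e_{3} + b23*e_{2} e_{3} with a^2 + b12^2 + b13^2 + b23^2 = 1 (so R^-1 = ~R). Expanding the columns R e_j ~R gives tr M = 4a^2 - 1 and, from the antisymmetric part, M21 - M12 = -4a*b12, M13 - M31 = 4a*b13, M32 - M23 = -4a*b23.
Here tr M = -\frac{12489}{15625}, so a^2 = (1 + tr M)/4 = \frac{784}{15625} and a = ±\frac{28}{125}. Taking a = \frac{28}{125}: M21 - M12 = \frac{8064}{15625}, M13 - M31 = \frac{10752}{15625}, M32 - M23 = -\frac{2352}{15625}, giving b12 = -\frac{72}{125}, b13 = \frac{96}{125}, b23 = \frac{21}{125}, i.e. R = \frac{28}{125} - \frac{72}{125} e_{1} e_{2} + \frac{96}{125} e_{1} e_{3} + \frac{21}{125} e_{2} e_{3}.
Its e_{1} e_{2} coefficient is negative, so report the other preimage -R.
Answer: -\frac{28}{125} + \frac{72}{125} e_{1} e_{2} - \frac{96}{125} e_{1} e_{3} - \frac{21}{125} e_{2} e_{3}. Uniqueness: Spin(3) -> SO(3) maps R and -R to the same rotation of trace -\frac{12489}{15625}; fixing the sign of the e_{1} e_{2} coefficient removes the ambiguity.


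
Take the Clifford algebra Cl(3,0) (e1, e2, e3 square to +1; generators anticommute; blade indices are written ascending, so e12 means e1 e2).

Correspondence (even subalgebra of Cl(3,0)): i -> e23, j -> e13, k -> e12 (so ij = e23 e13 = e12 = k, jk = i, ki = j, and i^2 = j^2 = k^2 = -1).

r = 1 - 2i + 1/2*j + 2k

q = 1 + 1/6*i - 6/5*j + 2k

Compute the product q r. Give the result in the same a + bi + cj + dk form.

In blades: q = 1 + 2*e12 - 6/5*e13 + 1/6*e23, r = 1 + 2*e12 + 1/2*e13 - 2*e23.
Distribute q over r term by term (generator squares from the signature, products reordered to ascending indices): (1)*r = 1 + 2*e12 + 1/2*e13 - 2*e23; (2*e12)*r = -4 + 2*e12 - 4*e13 - e23; (-6/5*e13)*r = 3/5 - 12/5*e12 - 6/5*e13 - 12/5*e23; (1/6*e23)*r = 1/3 + 1/12*e12 - 1/3*e13 + 1/6*e23.
Sum: -31/15 + 101/60*e12 - 151/30*e13 - 157/30*e23; translating back through the correspondence:
Answer: -31/15 - 157/30*i - 151/30*j + 101/60*k


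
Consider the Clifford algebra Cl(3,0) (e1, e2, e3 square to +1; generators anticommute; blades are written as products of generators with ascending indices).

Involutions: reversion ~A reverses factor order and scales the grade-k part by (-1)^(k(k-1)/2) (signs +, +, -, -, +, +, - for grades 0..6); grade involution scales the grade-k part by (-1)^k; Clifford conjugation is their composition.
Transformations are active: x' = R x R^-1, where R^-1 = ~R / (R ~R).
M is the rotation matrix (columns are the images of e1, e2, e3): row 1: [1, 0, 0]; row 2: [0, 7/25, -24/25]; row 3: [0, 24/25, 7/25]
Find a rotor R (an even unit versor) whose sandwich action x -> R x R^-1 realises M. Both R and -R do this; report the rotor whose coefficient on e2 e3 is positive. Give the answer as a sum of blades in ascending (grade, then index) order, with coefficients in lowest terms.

Method: write R = a + b12*e1 e2 + b13*e1 e3 + b23*e2 e3 with a^2 + b12^2 + b13^2 + b23^2 = 1 (so R^-1 = ~R). Expanding the columns R e_j ~R gives tr M = 4a^2 - 1 and, from the antisymmetric part, M21 - M12 = -4a*b12, M13 - M31 = 4a*b13, M32 - M23 = -4a*b23.
Here tr M = 39/25, so a^2 = (1 + tr M)/4 = 16/25 and a = ±4/5. Taking a = 4/5: M21 - M12 = 0, M13 - M31 = 0, M32 - M23 = 48/25, giving b12 = 0, b13 = 0, b23 = -3/5, i.e. R = 4/5 - 3/5*e2 e3.
Its e2 e3 coefficient is negative, so report the other preimage -R.
Answer: -4/5 + 3/5*e2 e3. Key observation: the double cover Spin(3) -> SO(3) sends R and -R to the same matrix (trace 39/25 here), so the stated sign of the e2 e3 coefficient is what selects one sheet.


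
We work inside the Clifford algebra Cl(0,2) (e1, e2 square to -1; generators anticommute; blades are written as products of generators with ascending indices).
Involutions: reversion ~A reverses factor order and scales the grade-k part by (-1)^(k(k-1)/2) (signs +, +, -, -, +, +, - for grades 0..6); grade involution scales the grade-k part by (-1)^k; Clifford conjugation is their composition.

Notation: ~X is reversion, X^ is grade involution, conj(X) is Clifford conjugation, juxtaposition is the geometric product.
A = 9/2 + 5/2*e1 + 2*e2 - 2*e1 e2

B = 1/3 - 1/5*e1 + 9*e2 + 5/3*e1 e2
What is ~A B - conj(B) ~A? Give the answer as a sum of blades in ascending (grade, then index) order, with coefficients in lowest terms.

first term: -58/3 - 221/15*e1 + 183/5*e2 + 466/15*e1 e2
second term: 67/3 - 194/15*e1 - 222/5*e2 + 241/15*e1 e2
Answer: -125/3 - 9/5*e1 + 81*e2 + 15*e1 e2


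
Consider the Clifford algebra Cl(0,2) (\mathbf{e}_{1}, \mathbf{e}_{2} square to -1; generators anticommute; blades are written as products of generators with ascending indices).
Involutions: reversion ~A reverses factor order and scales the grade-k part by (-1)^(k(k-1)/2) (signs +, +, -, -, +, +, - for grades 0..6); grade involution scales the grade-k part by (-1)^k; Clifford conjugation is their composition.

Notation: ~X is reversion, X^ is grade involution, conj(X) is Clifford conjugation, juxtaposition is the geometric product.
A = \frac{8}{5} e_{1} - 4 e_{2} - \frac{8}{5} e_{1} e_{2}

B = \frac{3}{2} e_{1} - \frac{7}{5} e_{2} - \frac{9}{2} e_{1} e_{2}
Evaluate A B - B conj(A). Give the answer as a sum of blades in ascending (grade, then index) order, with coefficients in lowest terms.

first term: -\frac{76}{5} + \frac{394}{25} e_{1} + \frac{24}{5} e_{2} + \frac{94}{25} e_{1} e_{2}
second term: \frac{76}{5} + \frac{394}{25} e_{1} + \frac{24}{5} e_{2} + \frac{94}{25} e_{1} e_{2}
Answer: -\frac{152}{5}


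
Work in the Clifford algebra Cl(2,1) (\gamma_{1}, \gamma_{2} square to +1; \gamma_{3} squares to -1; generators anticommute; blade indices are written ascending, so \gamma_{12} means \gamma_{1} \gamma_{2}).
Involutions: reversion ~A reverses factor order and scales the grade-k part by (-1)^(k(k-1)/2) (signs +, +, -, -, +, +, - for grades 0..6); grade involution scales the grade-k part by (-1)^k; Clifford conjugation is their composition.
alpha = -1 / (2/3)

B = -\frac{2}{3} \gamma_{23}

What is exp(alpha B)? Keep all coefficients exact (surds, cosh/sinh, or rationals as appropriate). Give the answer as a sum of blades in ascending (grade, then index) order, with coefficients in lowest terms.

B^2 = (-\frac{2}{3})^2*(\gamma_{23})^2 = \frac{4}{9}*(+1) = \frac{4}{9} (a basis 2-blade squares to minus the product of its generators' squares).
B^2 = \frac{4}{9} — the series telescopes hyperbolically here: l = \frac{2}{3}, alpha*l = -1, so exp(alpha B) = cosh(-1) + (sinh(-1)/(\frac{2}{3}))*B = \cosh{\left(1 \right)} + (- \frac{3 \sinh{\left(1 \right)}}{2})*B.
Answer: \cosh{\left(1 \right)} + \sinh{\left(1 \right)} \gamma_{23}


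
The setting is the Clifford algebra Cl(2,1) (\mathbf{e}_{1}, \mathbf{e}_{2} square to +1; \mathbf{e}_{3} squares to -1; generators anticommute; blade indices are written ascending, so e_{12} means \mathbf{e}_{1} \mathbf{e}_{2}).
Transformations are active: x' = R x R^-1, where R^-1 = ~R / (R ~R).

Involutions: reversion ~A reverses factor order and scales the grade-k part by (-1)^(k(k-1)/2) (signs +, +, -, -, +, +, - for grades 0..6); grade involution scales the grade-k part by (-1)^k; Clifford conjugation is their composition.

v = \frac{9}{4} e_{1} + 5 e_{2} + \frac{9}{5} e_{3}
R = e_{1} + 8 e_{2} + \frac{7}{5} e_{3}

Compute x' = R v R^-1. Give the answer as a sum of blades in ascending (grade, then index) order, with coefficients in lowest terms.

~R = e_{1} + 8 e_{2} + \frac{7}{5} e_{3}, and R ~R = \frac{1576}{25}, so R^-1 = ~R / (\frac{1576}{25}).
R v = \frac{3973}{100} - 13 e_{12} - \frac{27}{20} e_{13} + \frac{37}{5} e_{23}
Answer: -\frac{3119}{3152} e_{1} + \frac{2003}{394} e_{2} - \frac{557}{15760} e_{3}


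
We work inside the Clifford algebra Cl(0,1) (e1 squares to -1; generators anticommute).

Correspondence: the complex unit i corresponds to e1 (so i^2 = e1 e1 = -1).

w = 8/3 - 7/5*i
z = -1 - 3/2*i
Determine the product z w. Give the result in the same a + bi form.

In blades: z = -1 - 3/2*e1, w = 8/3 - 7/5*e1.
Distribute z over w term by term (generator squares from the signature, products reordered to ascending indices): (-1)*w = -8/3 + 7/5*e1; (-3/2*e1)*w = -21/10 - 4*e1.
Sum: -143/30 - 13/5*e1; translating back through the correspondence:
Answer: -143/30 - 13/5*i


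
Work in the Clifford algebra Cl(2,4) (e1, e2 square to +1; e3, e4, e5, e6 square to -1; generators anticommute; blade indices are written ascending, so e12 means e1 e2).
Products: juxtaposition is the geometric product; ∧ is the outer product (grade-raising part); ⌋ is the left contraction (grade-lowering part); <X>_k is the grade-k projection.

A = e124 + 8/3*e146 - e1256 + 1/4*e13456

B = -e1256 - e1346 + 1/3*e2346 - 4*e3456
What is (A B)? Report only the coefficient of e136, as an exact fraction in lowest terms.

step 1: 1 - e1 + 8/3*e3 - 1/4*e5 - 8/9*e123 + 1/12*e125 - 32/3*e135 - 1/3*e136 + 1/4*e234 - e236 - 8/3*e245 + e456 - 4*e1234 + 1/3*e1345 + e2345 - 4*e12356
Answer: -1/3


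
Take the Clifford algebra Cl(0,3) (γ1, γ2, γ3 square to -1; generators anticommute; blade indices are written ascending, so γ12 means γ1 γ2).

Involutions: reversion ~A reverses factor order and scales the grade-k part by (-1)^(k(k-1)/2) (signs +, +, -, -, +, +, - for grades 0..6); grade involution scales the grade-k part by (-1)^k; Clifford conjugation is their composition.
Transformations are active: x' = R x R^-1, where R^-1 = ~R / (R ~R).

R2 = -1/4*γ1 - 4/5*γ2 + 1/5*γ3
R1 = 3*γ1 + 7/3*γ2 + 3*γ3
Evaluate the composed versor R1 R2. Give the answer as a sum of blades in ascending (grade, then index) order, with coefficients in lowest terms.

Distribute over the terms of R1 (each basis-blade product reordered to ascending indices, repeated generators contracted through their squares):
(3*γ1) R2 = 3/4 - 12/5*γ12 + 3/5*γ13
(7/3*γ2) R2 = 28/15 + 7/12*γ12 + 7/15*γ23
(3*γ3) R2 = -3/5 + 3/4*γ13 + 12/5*γ23
Summing the partial products and collecting blades:
Answer: 121/60 - 109/60*γ12 + 27/20*γ13 + 43/15*γ23


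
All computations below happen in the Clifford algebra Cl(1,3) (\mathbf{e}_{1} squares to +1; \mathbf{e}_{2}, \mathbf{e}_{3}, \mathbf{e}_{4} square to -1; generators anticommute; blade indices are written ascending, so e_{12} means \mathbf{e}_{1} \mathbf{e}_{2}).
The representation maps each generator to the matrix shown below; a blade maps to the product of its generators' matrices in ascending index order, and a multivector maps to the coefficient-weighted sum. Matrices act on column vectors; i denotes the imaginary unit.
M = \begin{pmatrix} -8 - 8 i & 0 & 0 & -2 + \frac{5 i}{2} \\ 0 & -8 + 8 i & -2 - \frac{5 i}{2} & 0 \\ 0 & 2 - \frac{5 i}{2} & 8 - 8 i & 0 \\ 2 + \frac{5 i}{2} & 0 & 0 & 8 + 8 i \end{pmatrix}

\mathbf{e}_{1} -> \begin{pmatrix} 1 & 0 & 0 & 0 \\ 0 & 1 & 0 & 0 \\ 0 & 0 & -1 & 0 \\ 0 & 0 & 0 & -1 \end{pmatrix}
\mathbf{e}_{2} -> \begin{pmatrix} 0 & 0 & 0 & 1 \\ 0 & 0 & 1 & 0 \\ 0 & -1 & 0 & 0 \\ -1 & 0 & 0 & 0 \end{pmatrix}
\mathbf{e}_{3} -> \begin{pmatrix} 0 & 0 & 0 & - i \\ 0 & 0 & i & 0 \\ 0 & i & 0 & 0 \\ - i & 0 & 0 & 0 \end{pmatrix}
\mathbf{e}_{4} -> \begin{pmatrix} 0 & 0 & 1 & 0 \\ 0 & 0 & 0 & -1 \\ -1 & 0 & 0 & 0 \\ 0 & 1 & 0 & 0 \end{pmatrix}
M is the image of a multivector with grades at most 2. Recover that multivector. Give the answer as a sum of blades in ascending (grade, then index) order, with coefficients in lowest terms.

Method: the blade images are trace-orthogonal — tr(rho(e_A) rho(e_B)^-1) = 4 if A = B and 0 otherwise — and rho(e_A)^-1 = (e_A)^2 * rho(e_A) with (e_A)^2 = +1 or -1, so the coefficient of e_A in the preimage is (e_A)^2 * tr(M rho(e_A))/4.
Nonzero projections over blades of grade <= 2: e_{1}: (e_{1})^2 = +1, tr(M rho(e_{1})) = -32, coefficient -8; e_{2}: (e_{2})^2 = -1, tr(M rho(e_{2})) = 8, coefficient -2; e_{3}: (e_{3})^2 = -1, tr(M rho(e_{3})) = 10, coefficient -\frac{5}{2}; e_{23}: (e_{23})^2 = -1, tr(M rho(e_{23})) = -32, coefficient 8. Every other blade of grade <= 2 projects to 0.
Answer: -8 e_{1} - 2 e_{2} - \frac{5}{2} e_{3} + 8 e_{23}


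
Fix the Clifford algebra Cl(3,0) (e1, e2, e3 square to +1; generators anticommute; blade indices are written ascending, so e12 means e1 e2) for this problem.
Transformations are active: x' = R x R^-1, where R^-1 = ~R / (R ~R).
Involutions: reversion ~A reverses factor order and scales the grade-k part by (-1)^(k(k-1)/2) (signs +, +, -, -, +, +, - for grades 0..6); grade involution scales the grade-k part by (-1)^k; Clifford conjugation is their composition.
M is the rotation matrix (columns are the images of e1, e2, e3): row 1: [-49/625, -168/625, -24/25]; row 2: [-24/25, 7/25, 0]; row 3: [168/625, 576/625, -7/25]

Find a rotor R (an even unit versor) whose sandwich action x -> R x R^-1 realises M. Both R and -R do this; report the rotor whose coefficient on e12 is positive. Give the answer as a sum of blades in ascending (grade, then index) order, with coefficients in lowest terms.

Method: write R = a + b12*e12 + b13*e13 + b23*e23 with a^2 + b12^2 + b13^2 + b23^2 = 1 (so R^-1 = ~R). Expanding the columns R e_j ~R gives tr M = 4a^2 - 1 and, from the antisymmetric part, M21 - M12 = -4a*b12, M13 - M31 = 4a*b13, M32 - M23 = -4a*b23.
Here tr M = -49/625, so a^2 = (1 + tr M)/4 = 144/625 and a = ±12/25. Taking a = 12/25: M21 - M12 = -432/625, M13 - M31 = -768/625, M32 - M23 = 576/625, giving b12 = 9/25, b13 = -16/25, b23 = -12/25, i.e. R = 12/25 + 9/25*e12 - 16/25*e13 - 12/25*e23.
Its e12 coefficient is already positive.
Answer: 12/25 + 9/25*e12 - 16/25*e13 - 12/25*e23. Note: both R and -R realise this M (trace -49/625); the covering map identifies them, and the e12-coefficient sign is the tie-breaker.


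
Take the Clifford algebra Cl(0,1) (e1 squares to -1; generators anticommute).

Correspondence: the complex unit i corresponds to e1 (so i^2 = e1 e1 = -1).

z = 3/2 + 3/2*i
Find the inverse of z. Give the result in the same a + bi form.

In blades: z = 3/2 + 3/2*e1.
With qbar = 3/2 - 3/2*e1 (scalar fixed, mapped units negated), z qbar = 9/2 (the sum of squared coefficients), so z^-1 = qbar / (9/2) = 1/3 - 1/3*e1; translating back:
Answer: 1/3 - 1/3*i


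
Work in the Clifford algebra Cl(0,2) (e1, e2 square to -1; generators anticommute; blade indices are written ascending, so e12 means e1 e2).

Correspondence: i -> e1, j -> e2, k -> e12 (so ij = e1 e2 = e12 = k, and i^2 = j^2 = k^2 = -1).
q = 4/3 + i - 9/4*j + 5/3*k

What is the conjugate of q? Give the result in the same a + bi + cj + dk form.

In blades: q = 4/3 + e1 - 9/4*e2 + 5/3*e12.
Conjugation here is Clifford conjugation: the scalar is fixed and the grade-1 and grade-2 blades all flip sign, giving 4/3 - e1 + 9/4*e2 - 5/3*e12; translating back:
Answer: 4/3 - i + 9/4*j - 5/3*k


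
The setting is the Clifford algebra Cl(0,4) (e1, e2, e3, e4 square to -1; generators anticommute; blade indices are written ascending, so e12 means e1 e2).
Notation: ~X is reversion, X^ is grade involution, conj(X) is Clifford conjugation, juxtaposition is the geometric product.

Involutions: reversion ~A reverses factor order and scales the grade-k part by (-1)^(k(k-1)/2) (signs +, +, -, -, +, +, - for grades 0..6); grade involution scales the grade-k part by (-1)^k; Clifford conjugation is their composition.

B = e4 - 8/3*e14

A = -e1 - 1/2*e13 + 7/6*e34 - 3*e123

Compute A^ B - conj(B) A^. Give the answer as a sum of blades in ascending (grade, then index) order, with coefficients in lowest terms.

first term: -7/6*e3 + 8/3*e4 + 28/9*e13 + e14 + 4/3*e34 - 1/2*e134 + 8*e234 + 3*e1234
second term: -7/6*e3 + 8/3*e4 + 28/9*e13 + e14 + 4/3*e34 + 1/2*e134 + 8*e234 + 3*e1234
Answer: -e134


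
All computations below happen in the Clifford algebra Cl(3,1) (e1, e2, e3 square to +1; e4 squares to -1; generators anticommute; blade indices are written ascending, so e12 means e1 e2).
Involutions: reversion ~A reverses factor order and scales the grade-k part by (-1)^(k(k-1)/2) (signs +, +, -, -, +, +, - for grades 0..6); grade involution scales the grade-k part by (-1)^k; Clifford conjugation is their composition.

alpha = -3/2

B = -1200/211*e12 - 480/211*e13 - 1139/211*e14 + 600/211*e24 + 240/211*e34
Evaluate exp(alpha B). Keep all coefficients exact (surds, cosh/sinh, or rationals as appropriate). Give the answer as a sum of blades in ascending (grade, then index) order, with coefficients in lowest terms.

B^2 term by term: the squares give (-1200/211)^2*(e12)^2 + (-480/211)^2*(e13)^2 + (-1139/211)^2*(e14)^2 + (600/211)^2*(e24)^2 + (240/211)^2*(e34)^2 = 1440000/44521*(-1) + 230400/44521*(-1) + 1297321/44521*(+1) + 360000/44521*(+1) + 57600/44521*(+1) = 1 (each basis 2-blade squares to minus the product of its generators' squares); cross terms between blades sharing an index anticommute and cancel; the commuting (index-disjoint) pairs give grade-4 terms 2*c*c'*(blade product), which cancel blade by blade — e1234: -576000/44521 + 576000/44521 = 0 — confirming B is simple. So B^2 = 1.
B^2 = 1 — B^2 > 0, so the exponential closes hyperbolically: l = 1, alpha*l = -3/2, so exp(alpha B) = cosh(-3/2) + (sinh(-3/2)/1)*B = cosh(3/2) + (-sinh(3/2))*B.
Answer: cosh(3/2) + 1200*sinh(3/2)/211*e12 + 480*sinh(3/2)/211*e13 + 1139*sinh(3/2)/211*e14 - 600*sinh(3/2)/211*e24 - 240*sinh(3/2)/211*e34


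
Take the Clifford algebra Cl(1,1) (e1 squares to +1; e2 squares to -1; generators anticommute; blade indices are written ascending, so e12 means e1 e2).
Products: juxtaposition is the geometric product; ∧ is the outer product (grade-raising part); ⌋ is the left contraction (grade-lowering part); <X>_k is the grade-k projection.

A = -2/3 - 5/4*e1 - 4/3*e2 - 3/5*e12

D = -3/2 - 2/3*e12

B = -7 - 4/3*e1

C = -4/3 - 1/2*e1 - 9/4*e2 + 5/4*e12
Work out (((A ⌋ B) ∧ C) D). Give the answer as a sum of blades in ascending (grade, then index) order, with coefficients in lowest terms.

step 1: 19/3 + 8/9*e1
step 2: -76/9 - 235/54*e1 - 57/4*e2 + 71/12*e12
step 3: 157/18 + 577/36*e1 + 15731/648*e2 - 701/216*e12
Answer: 157/18 + 577/36*e1 + 15731/648*e2 - 701/216*e12


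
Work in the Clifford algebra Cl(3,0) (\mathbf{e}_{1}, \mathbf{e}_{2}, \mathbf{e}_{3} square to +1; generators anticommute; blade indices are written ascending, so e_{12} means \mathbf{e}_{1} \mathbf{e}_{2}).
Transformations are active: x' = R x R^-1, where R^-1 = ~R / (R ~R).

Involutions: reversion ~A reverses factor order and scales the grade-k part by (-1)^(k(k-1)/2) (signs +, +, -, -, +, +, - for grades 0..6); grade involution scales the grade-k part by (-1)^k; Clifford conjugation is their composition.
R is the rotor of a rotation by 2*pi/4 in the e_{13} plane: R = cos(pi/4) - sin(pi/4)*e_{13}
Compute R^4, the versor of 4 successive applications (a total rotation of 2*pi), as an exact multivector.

Rotor phase runs at HALF the rotation angle; powers of one rotor simply add phase, so after 4 steps in e_{13} the phase is 4*pi/4 = \pi and R^4 = cos(\pi) - sin(\pi)*e_{13}.
cos(\pi) = -1 and sin(\pi) = 0, so R^4 = -1. The total rotation 2*pi is 1 full turn, so every vector returns to itself, yet the rotor is -1, on the OTHER sheet of the double cover (an odd number of 2*pi turns).
Answer: -1


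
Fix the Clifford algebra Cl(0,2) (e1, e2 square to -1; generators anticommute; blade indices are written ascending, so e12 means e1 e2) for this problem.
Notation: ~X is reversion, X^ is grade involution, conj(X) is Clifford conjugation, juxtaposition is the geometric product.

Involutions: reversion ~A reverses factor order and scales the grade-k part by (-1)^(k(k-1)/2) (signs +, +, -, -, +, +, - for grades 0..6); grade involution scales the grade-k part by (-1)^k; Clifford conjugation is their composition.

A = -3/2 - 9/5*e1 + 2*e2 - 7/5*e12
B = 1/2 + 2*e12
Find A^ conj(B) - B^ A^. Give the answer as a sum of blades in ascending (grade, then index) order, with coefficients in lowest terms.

first term: -71/20 + 49/10*e1 + 13/5*e2 + 23/10*e12
second term: 41/20 + 49/10*e1 + 13/5*e2 - 37/10*e12
Answer: -28/5 + 6*e12


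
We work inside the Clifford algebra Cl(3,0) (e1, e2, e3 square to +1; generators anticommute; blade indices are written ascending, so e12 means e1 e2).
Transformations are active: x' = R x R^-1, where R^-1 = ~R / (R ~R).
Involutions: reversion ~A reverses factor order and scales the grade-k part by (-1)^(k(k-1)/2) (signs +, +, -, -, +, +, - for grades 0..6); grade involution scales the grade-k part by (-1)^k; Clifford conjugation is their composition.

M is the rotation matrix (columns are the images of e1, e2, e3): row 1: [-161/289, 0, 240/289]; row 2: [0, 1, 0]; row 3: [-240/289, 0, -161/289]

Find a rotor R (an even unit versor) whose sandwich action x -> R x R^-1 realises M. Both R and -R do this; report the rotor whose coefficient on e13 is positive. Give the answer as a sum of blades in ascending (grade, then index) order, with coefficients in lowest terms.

Method: write R = a + b12*e12 + b13*e13 + b23*e23 with a^2 + b12^2 + b13^2 + b23^2 = 1 (so R^-1 = ~R). Expanding the columns R e_j ~R gives tr M = 4a^2 - 1 and, from the antisymmetric part, M21 - M12 = -4a*b12, M13 - M31 = 4a*b13, M32 - M23 = -4a*b23.
Here tr M = -33/289, so a^2 = (1 + tr M)/4 = 64/289 and a = ±8/17. Taking a = 8/17: M21 - M12 = 0, M13 - M31 = 480/289, M32 - M23 = 0, giving b12 = 0, b13 = 15/17, b23 = 0, i.e. R = 8/17 + 15/17*e13.
Its e13 coefficient is already positive.
Answer: 8/17 + 15/17*e13. Note: both R and -R realise this M (trace -33/289); the covering map identifies them, and the e13-coefficient sign is the tie-breaker.


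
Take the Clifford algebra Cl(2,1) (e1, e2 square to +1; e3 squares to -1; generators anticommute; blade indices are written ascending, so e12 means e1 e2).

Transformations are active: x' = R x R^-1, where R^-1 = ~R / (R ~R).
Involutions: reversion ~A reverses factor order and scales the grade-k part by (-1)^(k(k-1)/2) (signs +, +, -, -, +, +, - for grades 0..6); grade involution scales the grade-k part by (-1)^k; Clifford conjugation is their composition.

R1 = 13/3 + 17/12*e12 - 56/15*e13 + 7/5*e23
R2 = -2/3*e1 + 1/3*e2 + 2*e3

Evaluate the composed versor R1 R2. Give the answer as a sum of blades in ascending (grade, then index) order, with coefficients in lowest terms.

Distribute over the terms of R2 (each basis-blade product reordered to ascending indices, repeated generators contracted through their squares):
R1 (-2/3*e1) = -26/9*e1 + 17/18*e2 - 112/45*e3 - 14/15*e123
R1 (1/3*e2) = 17/36*e1 + 13/9*e2 - 7/15*e3 + 56/45*e123
R1 (2*e3) = 112/15*e1 - 14/5*e2 + 26/3*e3 + 17/6*e123
Summing the partial products and collecting blades:
Answer: 101/20*e1 - 37/90*e2 + 257/45*e3 + 283/90*e123


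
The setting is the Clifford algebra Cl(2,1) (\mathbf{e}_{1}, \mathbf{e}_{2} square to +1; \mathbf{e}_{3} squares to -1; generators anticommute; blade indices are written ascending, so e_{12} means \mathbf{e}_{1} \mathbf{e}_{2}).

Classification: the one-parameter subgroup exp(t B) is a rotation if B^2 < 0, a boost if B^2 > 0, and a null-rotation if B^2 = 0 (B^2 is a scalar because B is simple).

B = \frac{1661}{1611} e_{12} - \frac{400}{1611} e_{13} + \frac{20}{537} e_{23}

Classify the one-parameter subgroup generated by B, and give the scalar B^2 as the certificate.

B^2 term by term: the squares give (\frac{1661}{1611})^2*(e_{12})^2 + (-\frac{400}{1611})^2*(e_{13})^2 + (\frac{20}{537})^2*(e_{23})^2 = \frac{2758921}{2595321}*(-1) + \frac{160000}{2595321}*(+1) + \frac{400}{288369}*(+1) = -1 (each basis 2-blade squares to minus the product of its generators' squares); cross terms between blades sharing an index anticommute and cancel. So B^2 = -1.
Answer: rotation, certificate B^2 = -1. One invariant decides it: the square -1 survives every conjugation, and its sign is exactly the classification.


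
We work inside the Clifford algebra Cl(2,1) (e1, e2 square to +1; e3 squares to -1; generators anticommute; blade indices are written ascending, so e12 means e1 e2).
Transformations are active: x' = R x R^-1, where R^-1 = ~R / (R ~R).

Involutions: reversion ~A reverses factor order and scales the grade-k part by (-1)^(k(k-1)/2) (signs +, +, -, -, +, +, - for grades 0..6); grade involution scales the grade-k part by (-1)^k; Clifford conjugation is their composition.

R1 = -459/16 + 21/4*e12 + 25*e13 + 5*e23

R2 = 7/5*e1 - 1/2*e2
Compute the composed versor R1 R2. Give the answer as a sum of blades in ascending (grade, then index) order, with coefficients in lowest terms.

Distribute over the terms of R2 (each basis-blade product reordered to ascending indices, repeated generators contracted through their squares):
R1 (7/5*e1) = -3213/80*e1 - 147/20*e2 - 35*e3 + 7*e123
R1 (-1/2*e2) = -21/8*e1 + 459/32*e2 + 5/2*e3 + 25/2*e123
Summing the partial products and collecting blades:
Answer: -3423/80*e1 + 1119/160*e2 - 65/2*e3 + 39/2*e123


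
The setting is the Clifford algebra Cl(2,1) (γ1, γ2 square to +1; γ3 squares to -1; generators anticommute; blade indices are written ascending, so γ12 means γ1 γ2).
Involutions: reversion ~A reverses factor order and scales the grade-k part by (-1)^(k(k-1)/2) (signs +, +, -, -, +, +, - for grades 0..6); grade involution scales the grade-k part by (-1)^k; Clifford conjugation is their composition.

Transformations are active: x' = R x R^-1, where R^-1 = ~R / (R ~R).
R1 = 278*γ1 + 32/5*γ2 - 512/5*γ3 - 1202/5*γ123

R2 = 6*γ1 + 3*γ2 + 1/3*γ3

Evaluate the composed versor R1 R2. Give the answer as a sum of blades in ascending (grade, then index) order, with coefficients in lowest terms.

Distribute over the terms of R2 (each basis-blade product reordered to ascending indices, repeated generators contracted through their squares):
R1 (6*γ1) = 1668 - 192/5*γ12 + 3072/5*γ13 - 7212/5*γ23
R1 (3*γ2) = 96/5 + 834*γ12 + 3606/5*γ13 + 1536/5*γ23
R1 (1/3*γ3) = 512/15 + 1202/15*γ12 + 278/3*γ13 + 32/15*γ23
Summing the partial products and collecting blades:
Answer: 5164/3 + 13136/15*γ12 + 21424/15*γ13 - 16996/15*γ23


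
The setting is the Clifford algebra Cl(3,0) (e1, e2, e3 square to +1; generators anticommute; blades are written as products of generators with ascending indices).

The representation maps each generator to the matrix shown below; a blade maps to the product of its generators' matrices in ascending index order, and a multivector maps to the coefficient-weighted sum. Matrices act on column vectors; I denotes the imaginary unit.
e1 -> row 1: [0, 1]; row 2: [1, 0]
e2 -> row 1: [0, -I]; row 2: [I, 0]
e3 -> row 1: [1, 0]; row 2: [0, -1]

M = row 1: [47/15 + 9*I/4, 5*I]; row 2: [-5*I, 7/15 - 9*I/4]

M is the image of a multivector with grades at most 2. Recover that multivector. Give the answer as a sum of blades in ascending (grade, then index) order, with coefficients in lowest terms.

Method: 1, rho(e1), rho(e2), rho(e3) form a trace-orthogonal basis of the 2x2 complex matrices (tr(X Y) = 2 if X = Y, else 0), so M = m0*1 + m1*rho(e1) + m2*rho(e2) + m3*rho(e3) with m0 = tr(M)/2 = 9/5, m1 = tr(M rho(e1))/2 = 0, m2 = tr(M rho(e2))/2 = -5, m3 = tr(M rho(e3))/2 = 4/3 + 9*I/4.
Multiplying table entries, the bivector images are rho(e1 e2) = I*rho(e3), rho(e1 e3) = -I*rho(e2), rho(e2 e3) = I*rho(e1); with real blade coefficients the real parts of m0..m3 are the coefficients of 1, e1, e2, e3 and the imaginary parts give the bivectors (e2 e3: Im m1, e1 e3: -Im m2, e1 e2: Im m3).
Answer: 9/5 - 5*e2 + 4/3*e3 + 9/4*e1 e2


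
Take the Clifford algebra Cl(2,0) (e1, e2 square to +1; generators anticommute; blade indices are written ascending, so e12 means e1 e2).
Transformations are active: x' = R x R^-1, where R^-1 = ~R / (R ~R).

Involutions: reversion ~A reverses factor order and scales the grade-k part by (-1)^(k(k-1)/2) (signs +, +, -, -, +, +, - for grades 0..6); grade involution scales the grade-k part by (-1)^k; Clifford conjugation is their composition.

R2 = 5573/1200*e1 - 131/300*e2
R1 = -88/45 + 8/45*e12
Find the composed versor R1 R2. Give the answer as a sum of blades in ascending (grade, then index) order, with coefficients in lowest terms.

Distribute over the terms of R1 (each basis-blade product reordered to ascending indices, repeated generators contracted through their squares):
(-88/45) R2 = -61303/6750*e1 + 2882/3375*e2
(8/45*e12) R2 = -262/3375*e1 - 5573/6750*e2
Summing the partial products and collecting blades:
Answer: -20609/2250*e1 + 191/6750*e2


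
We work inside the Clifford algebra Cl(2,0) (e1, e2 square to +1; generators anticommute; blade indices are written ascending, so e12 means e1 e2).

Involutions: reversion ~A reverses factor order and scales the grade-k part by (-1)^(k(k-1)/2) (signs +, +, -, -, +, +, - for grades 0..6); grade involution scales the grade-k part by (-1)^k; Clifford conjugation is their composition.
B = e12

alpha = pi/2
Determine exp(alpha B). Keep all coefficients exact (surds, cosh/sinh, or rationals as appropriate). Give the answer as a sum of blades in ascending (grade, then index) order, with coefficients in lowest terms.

B^2 = (1)^2*(e12)^2 = 1*(-1) = -1 (a basis 2-blade squares to minus the product of its generators' squares).
B^2 = -1 — since the square is negative, the closed form is circular: l = 1, alpha*l = pi/2, so exp(alpha B) = cos(pi/2) + (sin(pi/2)/1)*B = 0 + (1)*B.
Answer: e12


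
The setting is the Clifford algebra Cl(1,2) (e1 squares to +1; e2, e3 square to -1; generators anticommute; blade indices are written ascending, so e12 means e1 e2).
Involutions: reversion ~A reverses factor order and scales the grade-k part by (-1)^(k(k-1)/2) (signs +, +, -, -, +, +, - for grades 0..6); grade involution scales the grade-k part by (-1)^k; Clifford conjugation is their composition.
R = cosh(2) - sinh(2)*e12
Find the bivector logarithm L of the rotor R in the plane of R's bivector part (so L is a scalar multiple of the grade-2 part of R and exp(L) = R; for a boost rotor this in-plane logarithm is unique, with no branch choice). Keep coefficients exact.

The scalar part of R is cosh(2), which fixes the rapidity magnitude through cosh (cosh is even, so it cannot fix the sign — the bivector part carries that); dividing the bivector part by sinh of the rapidity gives the plane, and L = rapidity * plane, where the joint sign ambiguity of (rapidity, plane) cancels in the product.
Concretely: cosh(rapidity) = cosh(2) gives rapidity = ±2, and since rapidity/sinh(rapidity) is even the sign is immaterial: L = (rapidity/sinh(rapidity)) * <R>_2 = (2/sinh(2)) * <R>_2.
Answer: -2*e12


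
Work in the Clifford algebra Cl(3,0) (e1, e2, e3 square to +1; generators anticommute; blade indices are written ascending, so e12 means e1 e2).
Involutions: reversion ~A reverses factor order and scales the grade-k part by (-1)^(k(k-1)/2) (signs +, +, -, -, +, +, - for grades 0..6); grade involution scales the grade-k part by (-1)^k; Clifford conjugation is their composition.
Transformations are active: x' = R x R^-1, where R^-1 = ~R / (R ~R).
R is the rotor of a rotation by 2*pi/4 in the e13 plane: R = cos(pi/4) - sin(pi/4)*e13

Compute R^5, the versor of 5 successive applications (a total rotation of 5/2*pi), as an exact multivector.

Because a rotor carries half the rotation angle, composing 5 copies of this e13-plane rotor multiplies the phase: 5*(pi/4) = 5*pi/4, hence R^5 = cos(5*pi/4) - sin(5*pi/4)*e13.
cos(5*pi/4) = -sqrt(2)/2 and sin(5*pi/4) = -sqrt(2)/2, so R^5 = -sqrt(2)/2 + sqrt(2)/2*e13. The net rotation is 1/2*pi (after discarding 1 full turn, each of which contributes a factor -1 to the rotor); the rotor keeps the half-angle phase exactly.
Answer: -sqrt(2)/2 + sqrt(2)/2*e13


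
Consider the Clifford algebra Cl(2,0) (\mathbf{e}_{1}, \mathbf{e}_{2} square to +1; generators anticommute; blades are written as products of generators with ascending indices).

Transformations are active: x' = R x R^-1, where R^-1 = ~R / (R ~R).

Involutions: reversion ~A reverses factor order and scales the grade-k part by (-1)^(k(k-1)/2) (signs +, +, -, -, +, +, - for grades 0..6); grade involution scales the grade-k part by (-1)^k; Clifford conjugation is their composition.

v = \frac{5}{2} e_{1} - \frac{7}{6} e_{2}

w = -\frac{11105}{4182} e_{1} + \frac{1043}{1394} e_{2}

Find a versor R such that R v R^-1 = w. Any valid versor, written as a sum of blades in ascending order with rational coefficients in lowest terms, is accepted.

Here q(v) = q(w) = \frac{137}{18}; the classical choice R = v + w = -\frac{325}{2091} e_{1} - \frac{875}{2091} e_{2} then realises v -> w under the sandwich.
Answer: -\frac{325}{2091} e_{1} - \frac{875}{2091} e_{2}


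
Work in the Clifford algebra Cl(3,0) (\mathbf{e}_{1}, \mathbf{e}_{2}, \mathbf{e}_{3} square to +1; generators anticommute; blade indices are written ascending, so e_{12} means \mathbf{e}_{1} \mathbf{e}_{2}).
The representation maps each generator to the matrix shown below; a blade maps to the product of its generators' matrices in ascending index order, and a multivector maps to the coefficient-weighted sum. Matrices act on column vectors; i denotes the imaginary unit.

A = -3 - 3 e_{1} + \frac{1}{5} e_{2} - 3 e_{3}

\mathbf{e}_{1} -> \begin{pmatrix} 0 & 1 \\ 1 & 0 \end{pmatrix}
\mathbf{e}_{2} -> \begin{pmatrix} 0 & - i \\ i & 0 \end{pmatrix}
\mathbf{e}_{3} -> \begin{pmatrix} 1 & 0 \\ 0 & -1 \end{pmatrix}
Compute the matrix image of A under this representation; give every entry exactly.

M = (-3)*1 + (-3)*rho(e_{1}) + (\frac{1}{5})*rho(e_{2}) + (-3)*rho(e_{3}), summed entrywise (1 is the identity matrix):
Answer: \begin{pmatrix} -6 & -3 - \frac{i}{5} \\ -3 + \frac{i}{5} & 0 \end{pmatrix}


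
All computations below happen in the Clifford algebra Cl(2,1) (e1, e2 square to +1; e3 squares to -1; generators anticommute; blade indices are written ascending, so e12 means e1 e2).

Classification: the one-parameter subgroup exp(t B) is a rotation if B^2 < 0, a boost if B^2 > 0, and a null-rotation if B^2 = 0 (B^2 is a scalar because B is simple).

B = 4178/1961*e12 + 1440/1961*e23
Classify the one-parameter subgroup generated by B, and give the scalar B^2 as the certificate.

B^2 term by term: the squares give (4178/1961)^2*(e12)^2 + (1440/1961)^2*(e23)^2 = 17455684/3845521*(-1) + 2073600/3845521*(+1) = -4 (each basis 2-blade squares to minus the product of its generators' squares); cross terms between blades sharing an index anticommute and cancel. So B^2 = -4.
Answer: rotation, certificate B^2 = -4. The invariant at work: B^2 = -4 is unchanged by conjugation, hence its sign classifies the subgroup whatever basis B is written in.
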